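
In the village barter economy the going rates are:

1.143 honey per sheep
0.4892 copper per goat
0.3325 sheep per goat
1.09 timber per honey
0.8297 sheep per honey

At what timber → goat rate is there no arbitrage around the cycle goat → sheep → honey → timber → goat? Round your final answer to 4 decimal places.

Known legs of the cycle: 0.3325 × 1.143 × 1.09 = 0.414251775
For no arbitrage the full-cycle product must be 1, so the missing rate is 1 / 0.414251775 ≈ 2.413991.

2.4140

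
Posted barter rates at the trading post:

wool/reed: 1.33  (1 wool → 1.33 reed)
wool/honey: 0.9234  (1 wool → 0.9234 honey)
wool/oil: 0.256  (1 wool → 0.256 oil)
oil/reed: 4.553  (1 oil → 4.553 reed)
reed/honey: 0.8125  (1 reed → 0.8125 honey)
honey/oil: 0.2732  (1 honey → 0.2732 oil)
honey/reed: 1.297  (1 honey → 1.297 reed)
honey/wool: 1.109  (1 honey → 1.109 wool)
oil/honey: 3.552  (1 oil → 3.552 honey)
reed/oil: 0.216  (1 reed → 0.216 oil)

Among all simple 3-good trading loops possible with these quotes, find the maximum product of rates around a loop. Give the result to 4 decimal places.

wool→reed→honey→wool: 1.33 × 0.8125 × 1.109 = 1.19841
honey→oil→reed→honey: 0.2732 × 4.553 × 0.8125 = 1.01065
wool→oil→honey→wool: 0.256 × 3.552 × 1.109 = 1.00843
honey→reed→oil→honey: 1.297 × 0.216 × 3.552 = 0.99510
Maximum is wool→reed→honey→wool at 1.1984; arbitrage exists.

1.1984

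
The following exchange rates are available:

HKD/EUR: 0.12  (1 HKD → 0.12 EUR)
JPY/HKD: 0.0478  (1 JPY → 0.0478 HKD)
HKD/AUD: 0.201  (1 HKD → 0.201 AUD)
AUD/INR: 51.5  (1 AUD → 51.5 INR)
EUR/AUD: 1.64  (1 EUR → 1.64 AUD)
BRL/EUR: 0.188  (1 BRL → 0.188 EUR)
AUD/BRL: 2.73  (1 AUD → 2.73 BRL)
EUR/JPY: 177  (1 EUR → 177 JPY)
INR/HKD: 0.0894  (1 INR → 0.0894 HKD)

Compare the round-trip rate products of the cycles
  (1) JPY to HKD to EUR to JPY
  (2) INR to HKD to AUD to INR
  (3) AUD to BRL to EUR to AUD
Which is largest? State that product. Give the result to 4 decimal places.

(1) 0.0478 × 0.12 × 177 = 1.01527
(2) 0.0894 × 0.201 × 51.5 = 0.92542
(3) 2.73 × 0.188 × 1.64 = 0.84171
Highest is cycle (1) at 1.0153 (>1, arbitrage).

1.0153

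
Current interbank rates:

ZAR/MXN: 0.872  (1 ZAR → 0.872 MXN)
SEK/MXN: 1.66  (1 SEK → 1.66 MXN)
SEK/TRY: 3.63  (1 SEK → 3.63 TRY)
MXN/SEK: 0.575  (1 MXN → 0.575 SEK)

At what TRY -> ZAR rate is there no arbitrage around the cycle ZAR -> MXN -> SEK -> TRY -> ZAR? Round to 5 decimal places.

0.54943

Known legs of the cycle: 0.872 × 0.575 × 3.63 = 1.820082
For no arbitrage the full-cycle product must be 1, so the missing rate is 1 / 1.820082 ≈ 0.5494258.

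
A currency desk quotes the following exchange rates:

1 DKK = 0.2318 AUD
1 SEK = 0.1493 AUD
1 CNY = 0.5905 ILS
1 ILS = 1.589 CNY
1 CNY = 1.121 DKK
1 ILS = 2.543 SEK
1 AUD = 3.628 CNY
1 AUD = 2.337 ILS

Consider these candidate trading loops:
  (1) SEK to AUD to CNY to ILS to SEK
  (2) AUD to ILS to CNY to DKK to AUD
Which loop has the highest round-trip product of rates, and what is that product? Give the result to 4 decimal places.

0.9649

(1) 0.1493 × 3.628 × 0.5905 × 2.543 = 0.81338
(2) 2.337 × 1.589 × 1.121 × 0.2318 = 0.96494
Highest is cycle (2) at 0.9649 (≤1, no arbitrage).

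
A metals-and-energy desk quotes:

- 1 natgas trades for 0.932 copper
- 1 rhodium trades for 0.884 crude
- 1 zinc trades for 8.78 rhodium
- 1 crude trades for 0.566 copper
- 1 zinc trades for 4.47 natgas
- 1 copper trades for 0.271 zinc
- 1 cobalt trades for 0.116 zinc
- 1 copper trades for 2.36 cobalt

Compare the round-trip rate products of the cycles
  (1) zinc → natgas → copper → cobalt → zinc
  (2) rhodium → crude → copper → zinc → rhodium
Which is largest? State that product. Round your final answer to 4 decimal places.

1.1905

(1) 4.47 × 0.932 × 2.36 × 0.116 = 1.14050
(2) 0.884 × 0.566 × 0.271 × 8.78 = 1.19051
Highest is cycle (2) at 1.1905 (>1, arbitrage).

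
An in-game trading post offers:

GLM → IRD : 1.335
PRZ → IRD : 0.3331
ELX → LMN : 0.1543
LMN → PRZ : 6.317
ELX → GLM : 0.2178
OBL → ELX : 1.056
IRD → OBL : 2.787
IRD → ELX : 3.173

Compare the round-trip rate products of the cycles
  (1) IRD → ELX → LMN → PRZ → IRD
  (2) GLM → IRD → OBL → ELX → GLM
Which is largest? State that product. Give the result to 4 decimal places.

(1) 3.173 × 0.1543 × 6.317 × 0.3331 = 1.03020
(2) 1.335 × 2.787 × 1.056 × 0.2178 = 0.85574
Highest is cycle (1) at 1.0302 (>1, arbitrage).

1.0302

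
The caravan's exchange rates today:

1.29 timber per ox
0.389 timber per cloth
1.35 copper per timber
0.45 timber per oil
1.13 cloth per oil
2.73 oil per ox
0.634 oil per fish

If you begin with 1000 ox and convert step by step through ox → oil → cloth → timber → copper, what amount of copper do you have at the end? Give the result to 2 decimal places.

1620.04

1000 ox × 2.73 = 2730 oil
2730 oil × 1.13 = 3084.9 cloth
3084.9 cloth × 0.389 = 1200.0261 timber
1200.0261 timber × 1.35 = 1620.035235 copper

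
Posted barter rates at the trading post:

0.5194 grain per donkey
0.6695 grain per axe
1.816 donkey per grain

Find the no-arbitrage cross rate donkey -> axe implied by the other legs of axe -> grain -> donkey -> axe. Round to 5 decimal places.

Known legs of the cycle: 0.6695 × 1.816 = 1.215812
For no arbitrage the full-cycle product must be 1, so the missing rate is 1 / 1.215812 ≈ 0.8224956.

0.82250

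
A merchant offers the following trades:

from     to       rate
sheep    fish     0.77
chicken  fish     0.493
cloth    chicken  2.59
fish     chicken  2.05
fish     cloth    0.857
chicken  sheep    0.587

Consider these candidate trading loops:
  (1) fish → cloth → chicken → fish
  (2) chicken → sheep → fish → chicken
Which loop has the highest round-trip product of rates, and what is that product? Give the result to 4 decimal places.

1.0943

(1) 0.857 × 2.59 × 0.493 = 1.09428
(2) 0.587 × 0.77 × 2.05 = 0.92658
Highest is cycle (1) at 1.0943 (>1, arbitrage).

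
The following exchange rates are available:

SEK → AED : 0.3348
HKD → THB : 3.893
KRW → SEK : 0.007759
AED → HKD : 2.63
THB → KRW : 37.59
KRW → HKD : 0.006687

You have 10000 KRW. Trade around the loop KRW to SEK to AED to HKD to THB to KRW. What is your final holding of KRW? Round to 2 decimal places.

10000 KRW × 0.007759 = 77.59 SEK
77.59 SEK × 0.3348 = 25.977132 AED
25.977132 AED × 2.63 = 68.31985716 HKD
68.31985716 HKD × 3.893 = 265.96920392388 THB
265.96920392388 THB × 37.59 = 9997.7823754986492 KRW

9997.78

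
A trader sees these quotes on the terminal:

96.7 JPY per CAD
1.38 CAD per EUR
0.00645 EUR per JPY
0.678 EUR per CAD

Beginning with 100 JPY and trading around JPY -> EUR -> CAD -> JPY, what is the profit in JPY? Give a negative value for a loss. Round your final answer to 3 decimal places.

-13.927

100 JPY × 0.00645 = 0.645 EUR
0.645 EUR × 1.38 = 0.8901 CAD
0.8901 CAD × 96.7 = 86.07267 JPY
Net change: 86.07267 − 100 = -13.92733 JPY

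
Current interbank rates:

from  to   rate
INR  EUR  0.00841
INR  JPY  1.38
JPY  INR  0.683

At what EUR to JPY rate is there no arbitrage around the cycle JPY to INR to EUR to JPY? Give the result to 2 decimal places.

Known legs of the cycle: 0.683 × 0.00841 = 0.00574403
For no arbitrage the full-cycle product must be 1, so the missing rate is 1 / 0.00574403 ≈ 174.0938.

174.09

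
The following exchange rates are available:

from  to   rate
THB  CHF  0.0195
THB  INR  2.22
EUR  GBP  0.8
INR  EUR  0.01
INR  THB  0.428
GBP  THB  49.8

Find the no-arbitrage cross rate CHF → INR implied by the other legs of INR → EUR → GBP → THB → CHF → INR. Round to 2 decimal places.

Known legs of the cycle: 0.01 × 0.8 × 49.8 × 0.0195 = 0.0077688
For no arbitrage the full-cycle product must be 1, so the missing rate is 1 / 0.0077688 ≈ 128.7200.

128.72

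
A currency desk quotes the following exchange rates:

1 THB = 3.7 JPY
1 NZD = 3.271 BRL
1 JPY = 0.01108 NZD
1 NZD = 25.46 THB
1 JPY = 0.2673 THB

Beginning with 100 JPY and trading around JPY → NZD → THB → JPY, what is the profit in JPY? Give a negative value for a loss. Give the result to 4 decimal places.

100 JPY × 0.01108 = 1.108 NZD
1.108 NZD × 25.46 = 28.20968 THB
28.20968 THB × 3.7 = 104.375816 JPY
Net change: 104.375816 − 100 = 4.375816 JPY

4.3758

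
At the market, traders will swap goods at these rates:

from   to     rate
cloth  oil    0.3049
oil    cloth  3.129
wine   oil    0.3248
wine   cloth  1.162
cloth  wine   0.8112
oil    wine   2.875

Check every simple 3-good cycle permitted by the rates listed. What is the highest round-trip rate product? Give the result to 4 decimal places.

wine→cloth→oil→wine: 1.162 × 0.3049 × 2.875 = 1.01859
wine→oil→cloth→wine: 0.3248 × 3.129 × 0.8112 = 0.82442
Maximum is wine→cloth→oil→wine at 1.0186; arbitrage exists.

1.0186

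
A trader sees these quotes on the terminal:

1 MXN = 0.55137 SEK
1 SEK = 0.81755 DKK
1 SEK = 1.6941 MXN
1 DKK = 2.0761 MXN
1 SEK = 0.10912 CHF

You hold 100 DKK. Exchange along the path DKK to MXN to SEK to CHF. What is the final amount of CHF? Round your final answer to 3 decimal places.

12.491

100 DKK × 2.0761 = 207.61 MXN
207.61 MXN × 0.55137 = 114.4699257 SEK
114.4699257 SEK × 0.10912 = 12.490958292384 CHF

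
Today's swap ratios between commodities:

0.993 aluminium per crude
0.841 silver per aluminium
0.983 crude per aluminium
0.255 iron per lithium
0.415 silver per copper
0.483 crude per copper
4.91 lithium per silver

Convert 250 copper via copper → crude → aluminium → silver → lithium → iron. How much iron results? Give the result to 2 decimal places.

126.26

250 copper × 0.483 = 120.75 crude
120.75 crude × 0.993 = 119.90475 aluminium
119.90475 aluminium × 0.841 = 100.83989475 silver
100.83989475 silver × 4.91 = 495.1238832225 lithium
495.1238832225 lithium × 0.255 = 126.2565902217375 iron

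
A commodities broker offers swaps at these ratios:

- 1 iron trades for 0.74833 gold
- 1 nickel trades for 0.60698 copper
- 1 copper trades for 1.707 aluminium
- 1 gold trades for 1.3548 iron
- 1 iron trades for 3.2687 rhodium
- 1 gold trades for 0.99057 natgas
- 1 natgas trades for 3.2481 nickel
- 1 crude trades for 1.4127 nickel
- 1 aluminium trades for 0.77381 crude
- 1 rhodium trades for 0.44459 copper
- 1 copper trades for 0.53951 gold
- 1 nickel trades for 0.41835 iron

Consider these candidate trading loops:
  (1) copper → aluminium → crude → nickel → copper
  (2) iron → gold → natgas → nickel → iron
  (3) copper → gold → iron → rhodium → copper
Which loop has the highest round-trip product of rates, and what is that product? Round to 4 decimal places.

1.1326

(1) 1.707 × 0.77381 × 1.4127 × 0.60698 = 1.13264
(2) 0.74833 × 0.99057 × 3.2481 × 0.41835 = 1.00727
(3) 0.53951 × 1.3548 × 3.2687 × 0.44459 = 1.06221
Highest is cycle (1) at 1.1326 (>1, arbitrage).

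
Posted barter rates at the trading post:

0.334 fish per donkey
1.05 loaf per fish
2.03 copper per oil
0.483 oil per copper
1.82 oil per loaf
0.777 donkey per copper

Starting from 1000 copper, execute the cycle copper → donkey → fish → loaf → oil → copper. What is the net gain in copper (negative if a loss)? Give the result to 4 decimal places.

1000 copper × 0.777 = 777 donkey
777 donkey × 0.334 = 259.518 fish
259.518 fish × 1.05 = 272.4939 loaf
272.4939 loaf × 1.82 = 495.938898 oil
495.938898 oil × 2.03 = 1006.75596294 copper
Net change: 1006.75596294 − 1000 = 6.75596294 copper

6.7560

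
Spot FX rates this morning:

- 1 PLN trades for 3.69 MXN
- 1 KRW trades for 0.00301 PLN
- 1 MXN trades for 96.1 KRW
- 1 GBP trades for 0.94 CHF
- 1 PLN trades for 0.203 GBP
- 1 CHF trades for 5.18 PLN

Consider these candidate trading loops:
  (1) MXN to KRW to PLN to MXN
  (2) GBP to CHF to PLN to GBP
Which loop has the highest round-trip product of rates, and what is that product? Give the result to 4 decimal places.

(1) 96.1 × 0.00301 × 3.69 = 1.06737
(2) 0.94 × 5.18 × 0.203 = 0.98845
Highest is cycle (1) at 1.0674 (>1, arbitrage).

1.0674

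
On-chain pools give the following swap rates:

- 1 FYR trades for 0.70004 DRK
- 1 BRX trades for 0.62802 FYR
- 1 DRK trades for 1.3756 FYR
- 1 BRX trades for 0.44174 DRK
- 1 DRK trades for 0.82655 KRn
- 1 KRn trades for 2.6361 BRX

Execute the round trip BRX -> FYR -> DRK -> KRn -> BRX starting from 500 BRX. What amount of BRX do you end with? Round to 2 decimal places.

500 BRX × 0.62802 = 314.01 FYR
314.01 FYR × 0.70004 = 219.8195604 DRK
219.8195604 DRK × 0.82655 = 181.69185764862 KRn
181.69185764862 KRn × 2.6361 = 478.957905947527182 BRX

478.96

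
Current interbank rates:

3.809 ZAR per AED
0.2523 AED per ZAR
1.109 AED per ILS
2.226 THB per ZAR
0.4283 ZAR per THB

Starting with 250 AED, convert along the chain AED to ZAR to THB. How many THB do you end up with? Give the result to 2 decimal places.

250 AED × 3.809 = 952.25 ZAR
952.25 ZAR × 2.226 = 2119.7085 THB

2119.71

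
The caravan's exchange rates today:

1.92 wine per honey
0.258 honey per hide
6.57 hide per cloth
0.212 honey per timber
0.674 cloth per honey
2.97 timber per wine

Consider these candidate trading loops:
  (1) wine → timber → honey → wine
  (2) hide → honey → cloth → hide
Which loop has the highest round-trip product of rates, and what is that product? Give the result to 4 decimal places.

1.2089

(1) 2.97 × 0.212 × 1.92 = 1.20891
(2) 0.258 × 0.674 × 6.57 = 1.14247
Highest is cycle (1) at 1.2089 (>1, arbitrage).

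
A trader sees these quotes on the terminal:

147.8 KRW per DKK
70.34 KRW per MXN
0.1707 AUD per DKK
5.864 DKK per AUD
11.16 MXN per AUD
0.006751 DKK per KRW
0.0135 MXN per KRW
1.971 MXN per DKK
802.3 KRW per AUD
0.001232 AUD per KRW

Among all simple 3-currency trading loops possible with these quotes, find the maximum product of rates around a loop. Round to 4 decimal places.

1.0678

AUD→DKK→KRW→AUD: 5.864 × 147.8 × 0.001232 = 1.06777
AUD→MXN→KRW→AUD: 11.16 × 70.34 × 0.001232 = 0.96711
MXN→KRW→DKK→MXN: 70.34 × 0.006751 × 1.971 = 0.93596
AUD→KRW→DKK→AUD: 802.3 × 0.006751 × 0.1707 = 0.92457
Maximum is AUD→DKK→KRW→AUD at 1.0678; arbitrage exists.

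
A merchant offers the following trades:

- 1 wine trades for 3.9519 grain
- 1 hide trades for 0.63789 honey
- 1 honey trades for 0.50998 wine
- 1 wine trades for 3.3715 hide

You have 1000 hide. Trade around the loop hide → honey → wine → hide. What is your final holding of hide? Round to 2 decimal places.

1000 hide × 0.63789 = 637.89 honey
637.89 honey × 0.50998 = 325.3111422 wine
325.3111422 wine × 3.3715 = 1096.7865159273 hide

1096.79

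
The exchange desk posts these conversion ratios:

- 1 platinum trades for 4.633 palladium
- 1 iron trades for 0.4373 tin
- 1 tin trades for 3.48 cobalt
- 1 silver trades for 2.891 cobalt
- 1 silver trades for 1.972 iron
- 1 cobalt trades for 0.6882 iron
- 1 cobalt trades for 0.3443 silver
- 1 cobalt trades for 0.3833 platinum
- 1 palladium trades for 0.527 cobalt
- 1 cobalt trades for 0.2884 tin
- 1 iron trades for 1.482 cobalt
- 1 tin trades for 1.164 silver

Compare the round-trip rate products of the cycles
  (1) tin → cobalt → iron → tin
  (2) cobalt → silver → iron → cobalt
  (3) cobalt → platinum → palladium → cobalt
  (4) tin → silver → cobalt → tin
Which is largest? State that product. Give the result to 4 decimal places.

(1) 3.48 × 0.6882 × 0.4373 = 1.04731
(2) 0.3443 × 1.972 × 1.482 = 1.00622
(3) 0.3833 × 4.633 × 0.527 = 0.93586
(4) 1.164 × 2.891 × 0.2884 = 0.97050
Highest is cycle (1) at 1.0473 (>1, arbitrage).

1.0473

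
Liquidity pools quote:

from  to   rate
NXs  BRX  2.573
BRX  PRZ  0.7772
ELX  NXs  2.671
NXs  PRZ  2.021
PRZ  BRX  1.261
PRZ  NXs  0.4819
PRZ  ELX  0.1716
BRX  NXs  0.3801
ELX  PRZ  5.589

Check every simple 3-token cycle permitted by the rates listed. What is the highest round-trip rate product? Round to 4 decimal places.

0.9687

BRX→NXs→PRZ→BRX: 0.3801 × 2.021 × 1.261 = 0.96868
BRX→PRZ→NXs→BRX: 0.7772 × 0.4819 × 2.573 = 0.96367
NXs→PRZ→ELX→NXs: 2.021 × 0.1716 × 2.671 = 0.92631
Maximum is BRX→NXs→PRZ→BRX at 0.9687; no arbitrage — every cycle loses value.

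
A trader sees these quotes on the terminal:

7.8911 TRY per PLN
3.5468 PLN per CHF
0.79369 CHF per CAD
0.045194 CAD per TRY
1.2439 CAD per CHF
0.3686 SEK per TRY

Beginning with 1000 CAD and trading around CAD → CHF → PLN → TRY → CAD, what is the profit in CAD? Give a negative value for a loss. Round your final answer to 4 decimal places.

1000 CAD × 0.79369 = 793.69 CHF
793.69 CHF × 3.5468 = 2815.059692 PLN
2815.059692 PLN × 7.8911 = 22213.9175355412 TRY
22213.9175355412 TRY × 0.045194 = 1003.9357891012489928 CAD
Net change: 1003.9357891012489928 − 1000 = 3.9357891012489928 CAD

3.9358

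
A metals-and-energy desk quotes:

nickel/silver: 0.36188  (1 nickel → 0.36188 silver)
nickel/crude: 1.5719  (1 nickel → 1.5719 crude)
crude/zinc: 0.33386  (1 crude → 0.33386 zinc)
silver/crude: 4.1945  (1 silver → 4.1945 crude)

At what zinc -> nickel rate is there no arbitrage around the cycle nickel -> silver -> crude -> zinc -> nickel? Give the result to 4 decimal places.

Known legs of the cycle: 0.36188 × 4.1945 × 0.33386 = 0.5067679836476
For no arbitrage the full-cycle product must be 1, so the missing rate is 1 / 0.5067679836476 ≈ 1.973290.

1.9733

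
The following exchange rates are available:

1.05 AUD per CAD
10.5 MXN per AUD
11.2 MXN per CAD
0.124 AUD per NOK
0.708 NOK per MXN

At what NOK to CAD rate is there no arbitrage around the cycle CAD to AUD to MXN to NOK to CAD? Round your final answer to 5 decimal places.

0.12811

Known legs of the cycle: 1.05 × 10.5 × 0.708 = 7.8057
For no arbitrage the full-cycle product must be 1, so the missing rate is 1 / 7.8057 ≈ 0.1281115.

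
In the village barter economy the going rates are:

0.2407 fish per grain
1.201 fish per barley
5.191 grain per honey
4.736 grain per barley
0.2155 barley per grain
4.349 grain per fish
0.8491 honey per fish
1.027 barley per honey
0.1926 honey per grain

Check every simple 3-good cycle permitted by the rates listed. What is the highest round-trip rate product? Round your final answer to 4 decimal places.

grain→barley→fish→grain: 0.2155 × 1.201 × 4.349 = 1.12559
honey→grain→fish→honey: 5.191 × 0.2407 × 0.8491 = 1.06093
honey→barley→fish→honey: 1.027 × 1.201 × 0.8491 = 1.04730
honey→barley→grain→honey: 1.027 × 4.736 × 0.1926 = 0.93678
Maximum is grain→barley→fish→grain at 1.1256; arbitrage exists.

1.1256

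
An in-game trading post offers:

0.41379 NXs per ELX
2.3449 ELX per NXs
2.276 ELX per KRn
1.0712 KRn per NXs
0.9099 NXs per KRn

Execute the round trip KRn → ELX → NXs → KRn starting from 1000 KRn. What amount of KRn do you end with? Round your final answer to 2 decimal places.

1008.84

1000 KRn × 2.276 = 2276 ELX
2276 ELX × 0.41379 = 941.78604 NXs
941.78604 NXs × 1.0712 = 1008.841206048 KRn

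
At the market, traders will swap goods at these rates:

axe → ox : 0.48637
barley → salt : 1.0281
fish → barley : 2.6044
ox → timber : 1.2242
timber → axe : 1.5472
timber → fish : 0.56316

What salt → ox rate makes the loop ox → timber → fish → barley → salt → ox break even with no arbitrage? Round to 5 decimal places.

Known legs of the cycle: 1.2242 × 0.56316 × 2.6044 × 1.0281 = 1.84598097690827808
For no arbitrage the full-cycle product must be 1, so the missing rate is 1 / 1.84598097690827808 ≈ 0.5417174.

0.54172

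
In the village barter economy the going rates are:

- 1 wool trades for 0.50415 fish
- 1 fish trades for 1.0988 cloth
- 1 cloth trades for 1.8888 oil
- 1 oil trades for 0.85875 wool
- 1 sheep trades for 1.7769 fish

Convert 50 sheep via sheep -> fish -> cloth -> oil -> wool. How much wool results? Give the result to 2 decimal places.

158.35

50 sheep × 1.7769 = 88.845 fish
88.845 fish × 1.0988 = 97.622886 cloth
97.622886 cloth × 1.8888 = 184.3901070768 oil
184.3901070768 oil × 0.85875 = 158.345004452202 wool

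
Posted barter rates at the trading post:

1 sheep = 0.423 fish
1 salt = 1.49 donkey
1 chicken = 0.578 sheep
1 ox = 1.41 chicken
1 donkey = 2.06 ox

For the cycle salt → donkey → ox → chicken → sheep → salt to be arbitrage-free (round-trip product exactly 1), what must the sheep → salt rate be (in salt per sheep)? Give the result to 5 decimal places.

Known legs of the cycle: 1.49 × 2.06 × 1.41 × 0.578 = 2.501499612
For no arbitrage the full-cycle product must be 1, so the missing rate is 1 / 2.501499612 ≈ 0.3997602.

0.39976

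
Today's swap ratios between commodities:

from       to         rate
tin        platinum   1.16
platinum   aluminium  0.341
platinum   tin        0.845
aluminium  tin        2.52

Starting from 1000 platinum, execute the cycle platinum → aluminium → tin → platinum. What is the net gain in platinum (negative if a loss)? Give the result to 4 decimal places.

1000 platinum × 0.341 = 341 aluminium
341 aluminium × 2.52 = 859.32 tin
859.32 tin × 1.16 = 996.8112 platinum
Net change: 996.8112 − 1000 = -3.1888 platinum

-3.1888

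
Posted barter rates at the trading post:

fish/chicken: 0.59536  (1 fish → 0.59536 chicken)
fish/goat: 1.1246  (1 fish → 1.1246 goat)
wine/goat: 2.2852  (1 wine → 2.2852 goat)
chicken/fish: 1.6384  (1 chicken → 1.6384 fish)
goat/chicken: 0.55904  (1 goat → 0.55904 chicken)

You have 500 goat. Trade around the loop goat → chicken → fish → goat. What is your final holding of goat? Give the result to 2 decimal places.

515.03

500 goat × 0.55904 = 279.52 chicken
279.52 chicken × 1.6384 = 457.965568 fish
457.965568 fish × 1.1246 = 515.0280777728 goat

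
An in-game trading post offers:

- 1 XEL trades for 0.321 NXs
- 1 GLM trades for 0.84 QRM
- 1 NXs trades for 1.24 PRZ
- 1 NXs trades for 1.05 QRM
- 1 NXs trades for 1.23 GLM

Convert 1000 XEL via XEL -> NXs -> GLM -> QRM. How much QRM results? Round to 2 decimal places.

331.66

1000 XEL × 0.321 = 321 NXs
321 NXs × 1.23 = 394.83 GLM
394.83 GLM × 0.84 = 331.6572 QRM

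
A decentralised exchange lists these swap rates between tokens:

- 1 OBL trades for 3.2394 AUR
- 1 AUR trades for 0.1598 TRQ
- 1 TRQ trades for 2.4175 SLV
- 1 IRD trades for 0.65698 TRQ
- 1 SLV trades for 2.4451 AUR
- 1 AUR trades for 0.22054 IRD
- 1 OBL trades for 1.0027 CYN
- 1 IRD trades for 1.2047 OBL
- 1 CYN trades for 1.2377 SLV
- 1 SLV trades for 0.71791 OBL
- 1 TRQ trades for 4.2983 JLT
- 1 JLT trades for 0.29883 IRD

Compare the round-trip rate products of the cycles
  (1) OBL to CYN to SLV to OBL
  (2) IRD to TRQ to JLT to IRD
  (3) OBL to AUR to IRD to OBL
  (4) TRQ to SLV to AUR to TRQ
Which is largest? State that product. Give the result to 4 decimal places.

(1) 1.0027 × 1.2377 × 0.71791 = 0.89096
(2) 0.65698 × 4.2983 × 0.29883 = 0.84387
(3) 3.2394 × 0.22054 × 1.2047 = 0.86066
(4) 2.4175 × 2.4451 × 0.1598 = 0.94458
Highest is cycle (4) at 0.9446 (≤1, no arbitrage).

0.9446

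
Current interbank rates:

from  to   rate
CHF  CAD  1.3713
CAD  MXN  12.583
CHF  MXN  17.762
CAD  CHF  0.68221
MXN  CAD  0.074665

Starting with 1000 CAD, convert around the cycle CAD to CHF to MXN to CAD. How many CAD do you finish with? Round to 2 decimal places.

904.75

1000 CAD × 0.68221 = 682.21 CHF
682.21 CHF × 17.762 = 12117.41402 MXN
12117.41402 MXN × 0.074665 = 904.7467178033 CAD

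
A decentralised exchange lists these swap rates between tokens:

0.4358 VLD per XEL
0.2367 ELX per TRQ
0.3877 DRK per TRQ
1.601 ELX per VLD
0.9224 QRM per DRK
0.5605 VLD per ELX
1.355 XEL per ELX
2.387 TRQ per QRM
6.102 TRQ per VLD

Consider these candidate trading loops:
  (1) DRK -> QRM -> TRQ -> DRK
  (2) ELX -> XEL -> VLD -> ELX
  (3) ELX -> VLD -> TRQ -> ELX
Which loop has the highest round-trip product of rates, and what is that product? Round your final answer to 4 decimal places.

(1) 0.9224 × 2.387 × 0.3877 = 0.85363
(2) 1.355 × 0.4358 × 1.601 = 0.94540
(3) 0.5605 × 6.102 × 0.2367 = 0.80955
Highest is cycle (2) at 0.9454 (≤1, no arbitrage).

0.9454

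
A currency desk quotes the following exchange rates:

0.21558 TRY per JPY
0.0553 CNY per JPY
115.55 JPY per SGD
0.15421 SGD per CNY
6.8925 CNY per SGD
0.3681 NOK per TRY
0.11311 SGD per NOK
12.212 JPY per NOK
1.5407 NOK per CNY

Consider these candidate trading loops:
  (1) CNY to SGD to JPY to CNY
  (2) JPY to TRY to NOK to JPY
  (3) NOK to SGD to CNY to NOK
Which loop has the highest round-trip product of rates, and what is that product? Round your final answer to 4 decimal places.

1.2011

(1) 0.15421 × 115.55 × 0.0553 = 0.98539
(2) 0.21558 × 0.3681 × 12.212 = 0.96908
(3) 0.11311 × 6.8925 × 1.5407 = 1.20115
Highest is cycle (3) at 1.2011 (>1, arbitrage).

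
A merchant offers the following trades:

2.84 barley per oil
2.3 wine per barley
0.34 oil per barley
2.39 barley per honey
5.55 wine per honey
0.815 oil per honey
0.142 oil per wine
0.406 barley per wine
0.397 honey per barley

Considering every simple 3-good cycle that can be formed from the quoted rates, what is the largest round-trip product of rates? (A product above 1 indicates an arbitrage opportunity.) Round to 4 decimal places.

barley→wine→oil→barley: 2.3 × 0.142 × 2.84 = 0.92754
barley→honey→oil→barley: 0.397 × 0.815 × 2.84 = 0.91890
barley→honey→wine→barley: 0.397 × 5.55 × 0.406 = 0.89456
Maximum is barley→wine→oil→barley at 0.9275; no arbitrage — every cycle loses value.

0.9275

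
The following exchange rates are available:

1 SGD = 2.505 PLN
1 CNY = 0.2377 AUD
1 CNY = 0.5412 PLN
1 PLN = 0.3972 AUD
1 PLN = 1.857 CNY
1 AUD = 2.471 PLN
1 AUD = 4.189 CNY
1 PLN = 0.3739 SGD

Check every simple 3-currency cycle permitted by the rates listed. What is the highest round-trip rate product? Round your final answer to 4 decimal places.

AUD→PLN→CNY→AUD: 2.471 × 1.857 × 0.2377 = 1.09072
AUD→CNY→PLN→AUD: 4.189 × 0.5412 × 0.3972 = 0.90049
Maximum is AUD→PLN→CNY→AUD at 1.0907; arbitrage exists.

1.0907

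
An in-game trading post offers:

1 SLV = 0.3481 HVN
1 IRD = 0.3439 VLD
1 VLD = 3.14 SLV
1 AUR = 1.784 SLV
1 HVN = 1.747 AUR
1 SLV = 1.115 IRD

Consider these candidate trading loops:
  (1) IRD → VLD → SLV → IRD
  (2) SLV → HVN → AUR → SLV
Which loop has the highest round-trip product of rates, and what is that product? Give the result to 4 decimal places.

(1) 0.3439 × 3.14 × 1.115 = 1.20403
(2) 0.3481 × 1.747 × 1.784 = 1.08491
Highest is cycle (1) at 1.2040 (>1, arbitrage).

1.2040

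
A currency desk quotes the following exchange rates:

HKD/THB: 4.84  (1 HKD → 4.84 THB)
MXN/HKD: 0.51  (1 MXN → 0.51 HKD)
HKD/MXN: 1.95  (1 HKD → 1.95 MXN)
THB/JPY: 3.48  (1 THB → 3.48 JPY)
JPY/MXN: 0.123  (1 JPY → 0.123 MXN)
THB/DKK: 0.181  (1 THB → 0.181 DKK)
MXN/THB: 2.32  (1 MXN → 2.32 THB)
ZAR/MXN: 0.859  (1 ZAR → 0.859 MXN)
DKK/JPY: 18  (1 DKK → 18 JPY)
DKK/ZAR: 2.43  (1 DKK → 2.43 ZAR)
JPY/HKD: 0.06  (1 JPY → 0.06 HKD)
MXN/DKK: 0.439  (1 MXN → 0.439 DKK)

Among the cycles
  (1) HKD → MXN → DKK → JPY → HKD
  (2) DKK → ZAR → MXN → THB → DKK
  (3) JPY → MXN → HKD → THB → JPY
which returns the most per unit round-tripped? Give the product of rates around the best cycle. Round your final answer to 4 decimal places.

1.0566

(1) 1.95 × 0.439 × 18 × 0.06 = 0.92453
(2) 2.43 × 0.859 × 2.32 × 0.181 = 0.87653
(3) 0.123 × 0.51 × 4.84 × 3.48 = 1.05657
Highest is cycle (3) at 1.0566 (>1, arbitrage).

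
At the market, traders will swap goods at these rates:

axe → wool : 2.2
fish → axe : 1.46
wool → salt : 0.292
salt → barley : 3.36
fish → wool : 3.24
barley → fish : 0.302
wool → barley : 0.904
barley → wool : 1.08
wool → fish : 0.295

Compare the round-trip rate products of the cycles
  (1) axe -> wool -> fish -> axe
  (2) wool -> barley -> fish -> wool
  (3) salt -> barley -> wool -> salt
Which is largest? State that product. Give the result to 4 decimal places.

(1) 2.2 × 0.295 × 1.46 = 0.94754
(2) 0.904 × 0.302 × 3.24 = 0.88455
(3) 3.36 × 1.08 × 0.292 = 1.05961
Highest is cycle (3) at 1.0596 (>1, arbitrage).

1.0596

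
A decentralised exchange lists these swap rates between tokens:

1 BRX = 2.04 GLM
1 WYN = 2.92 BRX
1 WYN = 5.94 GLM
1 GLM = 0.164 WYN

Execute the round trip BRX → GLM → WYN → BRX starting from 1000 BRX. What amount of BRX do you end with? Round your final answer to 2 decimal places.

976.92

1000 BRX × 2.04 = 2040 GLM
2040 GLM × 0.164 = 334.56 WYN
334.56 WYN × 2.92 = 976.9152 BRX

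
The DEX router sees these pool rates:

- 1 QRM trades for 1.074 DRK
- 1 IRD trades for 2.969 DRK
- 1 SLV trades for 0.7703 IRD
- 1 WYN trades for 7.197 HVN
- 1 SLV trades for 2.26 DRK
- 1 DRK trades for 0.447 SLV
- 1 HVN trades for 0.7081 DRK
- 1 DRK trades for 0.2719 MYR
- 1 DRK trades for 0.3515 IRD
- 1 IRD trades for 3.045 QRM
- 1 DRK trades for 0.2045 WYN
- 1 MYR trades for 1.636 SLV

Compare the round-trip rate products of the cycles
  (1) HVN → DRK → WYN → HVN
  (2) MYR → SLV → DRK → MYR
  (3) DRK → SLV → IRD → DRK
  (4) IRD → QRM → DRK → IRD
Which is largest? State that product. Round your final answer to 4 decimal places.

(1) 0.7081 × 0.2045 × 7.197 = 1.04217
(2) 1.636 × 2.26 × 0.2719 = 1.00531
(3) 0.447 × 0.7703 × 2.969 = 1.02230
(4) 3.045 × 1.074 × 0.3515 = 1.14952
Highest is cycle (4) at 1.1495 (>1, arbitrage).

1.1495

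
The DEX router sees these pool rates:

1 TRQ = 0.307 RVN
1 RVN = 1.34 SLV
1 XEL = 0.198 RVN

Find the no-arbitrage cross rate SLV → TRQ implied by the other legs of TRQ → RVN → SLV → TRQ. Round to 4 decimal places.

Known legs of the cycle: 0.307 × 1.34 = 0.41138
For no arbitrage the full-cycle product must be 1, so the missing rate is 1 / 0.41138 ≈ 2.430843.

2.4308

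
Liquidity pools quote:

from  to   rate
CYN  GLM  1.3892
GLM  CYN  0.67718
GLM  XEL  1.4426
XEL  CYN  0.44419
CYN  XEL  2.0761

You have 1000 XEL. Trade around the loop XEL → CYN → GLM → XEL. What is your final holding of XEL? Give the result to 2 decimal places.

1000 XEL × 0.44419 = 444.19 CYN
444.19 CYN × 1.3892 = 617.068748 GLM
617.068748 GLM × 1.4426 = 890.1833758648 XEL

890.18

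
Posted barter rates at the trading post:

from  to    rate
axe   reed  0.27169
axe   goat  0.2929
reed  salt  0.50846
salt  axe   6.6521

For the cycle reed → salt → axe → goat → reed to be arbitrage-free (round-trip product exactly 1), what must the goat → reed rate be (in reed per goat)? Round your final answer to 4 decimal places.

1.0094

Known legs of the cycle: 0.50846 × 6.6521 × 0.2929 = 0.9906835097614
For no arbitrage the full-cycle product must be 1, so the missing rate is 1 / 0.9906835097614 ≈ 1.009404.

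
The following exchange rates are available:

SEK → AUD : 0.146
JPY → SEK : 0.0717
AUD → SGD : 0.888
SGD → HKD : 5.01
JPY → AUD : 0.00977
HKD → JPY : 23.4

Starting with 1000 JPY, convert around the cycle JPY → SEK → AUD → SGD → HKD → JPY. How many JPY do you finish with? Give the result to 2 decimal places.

1000 JPY × 0.0717 = 71.7 SEK
71.7 SEK × 0.146 = 10.4682 AUD
10.4682 AUD × 0.888 = 9.2957616 SGD
9.2957616 SGD × 5.01 = 46.571765616 HKD
46.571765616 HKD × 23.4 = 1089.7793154144 JPY

1089.78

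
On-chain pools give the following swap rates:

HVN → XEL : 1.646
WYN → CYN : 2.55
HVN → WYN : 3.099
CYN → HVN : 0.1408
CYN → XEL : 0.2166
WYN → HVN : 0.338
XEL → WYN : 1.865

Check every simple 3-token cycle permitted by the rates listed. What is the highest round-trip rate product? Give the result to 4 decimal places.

HVN→WYN→CYN→HVN: 3.099 × 2.55 × 0.1408 = 1.11266
XEL→WYN→HVN→XEL: 1.865 × 0.338 × 1.646 = 1.03759
XEL→WYN→CYN→XEL: 1.865 × 2.55 × 0.2166 = 1.03010
Maximum is HVN→WYN→CYN→HVN at 1.1127; arbitrage exists.

1.1127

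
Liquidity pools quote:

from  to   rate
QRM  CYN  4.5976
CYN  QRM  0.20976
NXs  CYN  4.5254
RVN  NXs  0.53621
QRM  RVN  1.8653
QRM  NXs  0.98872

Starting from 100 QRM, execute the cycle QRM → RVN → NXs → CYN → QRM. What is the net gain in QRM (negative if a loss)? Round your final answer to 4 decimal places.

-5.0569

100 QRM × 1.8653 = 186.53 RVN
186.53 RVN × 0.53621 = 100.0192513 NXs
100.0192513 NXs × 4.5254 = 452.62711983302 CYN
452.62711983302 CYN × 0.20976 = 94.9430646561742752 QRM
Net change: 94.9430646561742752 − 100 = -5.0569353438257248 QRM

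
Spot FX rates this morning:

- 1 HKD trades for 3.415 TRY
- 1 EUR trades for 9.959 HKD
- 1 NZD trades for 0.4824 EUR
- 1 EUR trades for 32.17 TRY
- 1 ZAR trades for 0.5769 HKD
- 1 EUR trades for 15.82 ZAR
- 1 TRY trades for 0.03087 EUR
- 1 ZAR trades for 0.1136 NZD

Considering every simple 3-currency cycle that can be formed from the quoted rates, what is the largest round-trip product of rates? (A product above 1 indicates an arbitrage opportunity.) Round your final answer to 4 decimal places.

TRY→EUR→HKD→TRY: 0.03087 × 9.959 × 3.415 = 1.04989
NZD→EUR→ZAR→NZD: 0.4824 × 15.82 × 0.1136 = 0.86695
Maximum is TRY→EUR→HKD→TRY at 1.0499; arbitrage exists.

1.0499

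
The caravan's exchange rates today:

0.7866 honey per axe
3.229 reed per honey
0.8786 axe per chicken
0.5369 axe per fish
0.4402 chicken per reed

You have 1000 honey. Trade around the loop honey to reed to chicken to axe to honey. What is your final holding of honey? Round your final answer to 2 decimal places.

1000 honey × 3.229 = 3229 reed
3229 reed × 0.4402 = 1421.4058 chicken
1421.4058 chicken × 0.8786 = 1248.84713588 axe
1248.84713588 axe × 0.7866 = 982.343157083208 honey

982.34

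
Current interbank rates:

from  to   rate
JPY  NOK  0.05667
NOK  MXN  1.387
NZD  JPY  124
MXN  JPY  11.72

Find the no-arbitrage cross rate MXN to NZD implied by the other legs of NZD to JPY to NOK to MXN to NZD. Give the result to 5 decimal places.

Known legs of the cycle: 124 × 0.05667 × 1.387 = 9.74655996
For no arbitrage the full-cycle product must be 1, so the missing rate is 1 / 9.74655996 ≈ 0.1026003.

0.10260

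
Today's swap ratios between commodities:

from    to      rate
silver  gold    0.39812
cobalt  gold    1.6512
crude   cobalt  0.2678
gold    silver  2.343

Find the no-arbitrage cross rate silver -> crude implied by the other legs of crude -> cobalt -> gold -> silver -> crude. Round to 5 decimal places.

Known legs of the cycle: 0.2678 × 1.6512 × 2.343 = 1.03605435648
For no arbitrage the full-cycle product must be 1, so the missing rate is 1 / 1.03605435648 ≈ 0.9652003.

0.96520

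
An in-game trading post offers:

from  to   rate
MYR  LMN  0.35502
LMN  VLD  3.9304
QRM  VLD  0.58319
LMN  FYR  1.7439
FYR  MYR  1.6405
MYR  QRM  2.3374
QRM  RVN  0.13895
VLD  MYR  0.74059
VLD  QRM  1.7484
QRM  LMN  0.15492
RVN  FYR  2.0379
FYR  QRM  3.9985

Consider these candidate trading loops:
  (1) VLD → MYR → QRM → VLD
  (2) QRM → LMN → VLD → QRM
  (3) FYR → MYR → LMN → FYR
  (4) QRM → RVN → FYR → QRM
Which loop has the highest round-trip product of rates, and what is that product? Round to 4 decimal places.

(1) 0.74059 × 2.3374 × 0.58319 = 1.00953
(2) 0.15492 × 3.9304 × 1.7484 = 1.06460
(3) 1.6405 × 0.35502 × 1.7439 = 1.01567
(4) 0.13895 × 2.0379 × 3.9985 = 1.13224
Highest is cycle (4) at 1.1322 (>1, arbitrage).

1.1322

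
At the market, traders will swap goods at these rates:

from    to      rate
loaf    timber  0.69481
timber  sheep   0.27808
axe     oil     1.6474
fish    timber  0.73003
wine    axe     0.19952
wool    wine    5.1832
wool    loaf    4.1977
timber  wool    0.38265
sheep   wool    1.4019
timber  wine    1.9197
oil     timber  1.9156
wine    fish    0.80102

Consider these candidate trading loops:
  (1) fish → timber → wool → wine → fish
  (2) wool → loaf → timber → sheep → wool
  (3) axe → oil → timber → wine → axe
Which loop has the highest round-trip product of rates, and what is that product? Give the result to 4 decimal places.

(1) 0.73003 × 0.38265 × 5.1832 × 0.80102 = 1.15980
(2) 4.1977 × 0.69481 × 0.27808 × 1.4019 = 1.13701
(3) 1.6474 × 1.9156 × 1.9197 × 0.19952 = 1.20871
Highest is cycle (3) at 1.2087 (>1, arbitrage).

1.2087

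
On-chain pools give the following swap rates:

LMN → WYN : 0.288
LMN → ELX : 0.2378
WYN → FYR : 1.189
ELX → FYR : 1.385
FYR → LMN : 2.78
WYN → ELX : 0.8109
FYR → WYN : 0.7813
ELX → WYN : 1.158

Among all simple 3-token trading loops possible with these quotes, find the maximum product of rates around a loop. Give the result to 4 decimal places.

0.9520

FYR→LMN→WYN→FYR: 2.78 × 0.288 × 1.189 = 0.95196
FYR→LMN→ELX→FYR: 2.78 × 0.2378 × 1.385 = 0.91560
FYR→WYN→ELX→FYR: 0.7813 × 0.8109 × 1.385 = 0.87748
Maximum is FYR→LMN→WYN→FYR at 0.9520; no arbitrage — every cycle loses value.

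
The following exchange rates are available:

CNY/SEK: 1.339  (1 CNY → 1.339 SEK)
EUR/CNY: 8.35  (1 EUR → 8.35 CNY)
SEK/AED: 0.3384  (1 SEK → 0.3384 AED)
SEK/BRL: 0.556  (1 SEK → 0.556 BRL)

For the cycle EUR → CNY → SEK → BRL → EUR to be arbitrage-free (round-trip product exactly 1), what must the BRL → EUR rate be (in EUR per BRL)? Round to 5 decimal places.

0.16086

Known legs of the cycle: 8.35 × 1.339 × 0.556 = 6.2164414
For no arbitrage the full-cycle product must be 1, so the missing rate is 1 / 6.2164414 ≈ 0.1608637.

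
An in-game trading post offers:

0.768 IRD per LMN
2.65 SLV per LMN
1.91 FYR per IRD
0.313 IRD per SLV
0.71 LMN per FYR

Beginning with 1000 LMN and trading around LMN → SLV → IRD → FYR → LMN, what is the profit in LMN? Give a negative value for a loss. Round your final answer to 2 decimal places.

1000 LMN × 2.65 = 2650 SLV
2650 SLV × 0.313 = 829.45 IRD
829.45 IRD × 1.91 = 1584.2495 FYR
1584.2495 FYR × 0.71 = 1124.817145 LMN
Net change: 1124.817145 − 1000 = 124.817145 LMN

124.82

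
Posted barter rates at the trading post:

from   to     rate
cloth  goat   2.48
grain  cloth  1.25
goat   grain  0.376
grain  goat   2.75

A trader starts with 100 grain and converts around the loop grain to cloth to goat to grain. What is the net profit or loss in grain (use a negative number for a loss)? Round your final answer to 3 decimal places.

16.560

100 grain × 1.25 = 125 cloth
125 cloth × 2.48 = 310 goat
310 goat × 0.376 = 116.56 grain
Net change: 116.56 − 100 = 16.56 grain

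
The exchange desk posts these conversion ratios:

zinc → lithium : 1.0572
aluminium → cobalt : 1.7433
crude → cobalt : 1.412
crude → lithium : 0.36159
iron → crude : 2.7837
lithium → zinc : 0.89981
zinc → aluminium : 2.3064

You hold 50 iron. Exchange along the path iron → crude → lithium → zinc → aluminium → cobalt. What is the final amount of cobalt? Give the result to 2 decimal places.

50 iron × 2.7837 = 139.185 crude
139.185 crude × 0.36159 = 50.32790415 lithium
50.32790415 lithium × 0.89981 = 45.2855514332115 zinc
45.2855514332115 zinc × 2.3064 = 104.4465958255590036 aluminium
104.4465958255590036 aluminium × 1.7433 = 182.08175050269701097588 cobalt

182.08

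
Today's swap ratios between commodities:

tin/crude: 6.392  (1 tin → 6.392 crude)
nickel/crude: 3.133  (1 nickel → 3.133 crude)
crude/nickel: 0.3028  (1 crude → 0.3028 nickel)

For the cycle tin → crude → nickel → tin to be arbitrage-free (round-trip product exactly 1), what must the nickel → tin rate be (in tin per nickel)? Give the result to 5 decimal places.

0.51666

Known legs of the cycle: 6.392 × 0.3028 = 1.9354976
For no arbitrage the full-cycle product must be 1, so the missing rate is 1 / 1.9354976 ≈ 0.5166630.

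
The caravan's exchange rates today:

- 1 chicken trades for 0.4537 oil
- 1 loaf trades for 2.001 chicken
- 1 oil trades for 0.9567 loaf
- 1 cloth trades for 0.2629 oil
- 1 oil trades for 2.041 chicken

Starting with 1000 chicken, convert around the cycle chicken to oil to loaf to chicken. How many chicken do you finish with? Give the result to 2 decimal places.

868.54

1000 chicken × 0.4537 = 453.7 oil
453.7 oil × 0.9567 = 434.05479 loaf
434.05479 loaf × 2.001 = 868.54363479 chicken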